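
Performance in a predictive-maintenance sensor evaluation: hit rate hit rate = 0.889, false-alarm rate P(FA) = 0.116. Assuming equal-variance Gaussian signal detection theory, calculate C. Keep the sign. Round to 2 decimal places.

C = -0.01

z(0.889) = 1.221, z(0.116) = -1.195
c = −½·[z(H) + z(FA)] = −0.5 × (1.221 + (-1.195)) = -0.013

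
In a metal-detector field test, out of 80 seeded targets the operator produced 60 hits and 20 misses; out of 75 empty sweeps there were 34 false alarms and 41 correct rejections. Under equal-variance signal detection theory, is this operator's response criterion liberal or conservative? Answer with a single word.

z(H) = 0.674, z(FA) = -0.117
c = −½·(z(H) + z(FA)) = -0.2785
c < 0 → liberal criterion (biased toward responding “yes”).

liberal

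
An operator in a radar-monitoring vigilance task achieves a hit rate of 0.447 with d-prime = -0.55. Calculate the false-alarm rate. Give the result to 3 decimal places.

z(hit rate) = z(0.447) = -0.1332
z(FA) = z(H) − d' = -0.1332 − (-0.55) = 0.4168
false-alarm rate = Φ(0.4168) = 0.6616

false-alarm rate = 0.662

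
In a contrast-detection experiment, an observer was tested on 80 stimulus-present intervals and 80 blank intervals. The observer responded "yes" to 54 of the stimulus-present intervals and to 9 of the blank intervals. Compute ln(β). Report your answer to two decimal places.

ln β = 0.63

H = 54/80 = 0.6750
FA = 9/80 = 0.1125
z(H) = z(0.6750) = 0.454
z(FA) = z(0.1125) = -1.213
ln β = −½·[z(H)² − z(FA)²] = −0.5 × (0.206 − 1.471) = 0.6325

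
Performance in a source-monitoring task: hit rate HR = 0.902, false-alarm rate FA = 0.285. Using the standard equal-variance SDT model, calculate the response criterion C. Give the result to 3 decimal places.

C = -0.362

z(H) = z(0.902) = 1.2930
z(FA) = z(0.285) = -0.5681
c = −½·[z(H) + z(FA)] = −0.5 × (1.2930 + (-0.5681)) = -0.36245
c < 0: the participant has a liberal response bias.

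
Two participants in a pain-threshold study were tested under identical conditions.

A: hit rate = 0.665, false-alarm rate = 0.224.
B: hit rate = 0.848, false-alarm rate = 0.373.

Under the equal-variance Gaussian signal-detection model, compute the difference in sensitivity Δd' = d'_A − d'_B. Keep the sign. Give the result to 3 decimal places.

Δd' = -0.167

A: z(0.665) = 0.4261, z(0.224) = -0.7588, d' = 1.1849
B: z(0.848) = 1.0279, z(0.373) = -0.3239, d' = 1.3518
Δd' = d'_A − d'_B = 1.1849 − 1.3518 = -0.1669
B has the higher sensitivity.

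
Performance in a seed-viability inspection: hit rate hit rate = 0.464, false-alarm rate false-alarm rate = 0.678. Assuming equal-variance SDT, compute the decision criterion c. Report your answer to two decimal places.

c = -0.19

z(H) = -0.090
z(FA) = 0.462
c = −½·[z(H) + z(FA)] = −0.5 × (-0.090 + 0.462) = -0.186
c < 0: the technician has a liberal response bias.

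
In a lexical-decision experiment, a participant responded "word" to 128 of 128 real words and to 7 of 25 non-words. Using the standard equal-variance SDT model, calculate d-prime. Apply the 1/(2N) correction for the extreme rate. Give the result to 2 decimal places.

d-prime = 3.24

The hit rate is 128/128 = 1, so apply the 1/(2N) correction: H → 1 − 1/(2·128) = 0.99609.
z(H) = z(0.99609) = 2.660
z(FA) = z(0.28000) = -0.583
d' = 2.660 − (-0.583) = 3.243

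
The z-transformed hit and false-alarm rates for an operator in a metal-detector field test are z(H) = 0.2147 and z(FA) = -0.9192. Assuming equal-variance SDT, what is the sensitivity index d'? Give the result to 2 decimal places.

d' = 1.13

d' = z(H) − z(FA) = 0.2147 − (-0.9192) = 1.1339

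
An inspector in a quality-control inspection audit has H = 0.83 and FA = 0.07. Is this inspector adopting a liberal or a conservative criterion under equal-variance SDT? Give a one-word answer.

z(H) = 0.954, z(FA) = -1.476
c = −½·(z(H) + z(FA)) = 0.261
c > 0 → conservative criterion (biased toward responding “no”).

conservative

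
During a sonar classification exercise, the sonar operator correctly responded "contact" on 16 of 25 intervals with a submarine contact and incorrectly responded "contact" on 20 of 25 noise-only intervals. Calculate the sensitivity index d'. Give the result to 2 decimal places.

d' = -0.48

H = 16/25 = 0.6400
FA = 20/25 = 0.8000
z(H) = 0.358
z(FA) = 0.842
d' = z(H) − z(FA) = 0.358 − 0.842 = -0.484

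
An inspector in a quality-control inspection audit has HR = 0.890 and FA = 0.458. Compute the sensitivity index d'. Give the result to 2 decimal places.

z(H) = 1.2265
z(FA) = -0.1055
d' = z(H) − z(FA) = 1.2265 − (-0.1055) = 1.3320

d' = 1.33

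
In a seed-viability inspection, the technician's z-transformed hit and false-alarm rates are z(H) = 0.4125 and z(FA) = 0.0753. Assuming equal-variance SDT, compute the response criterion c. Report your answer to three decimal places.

c = -0.244

c = −½·[z(H) + z(FA)] = −½·(0.4125 + 0.0753) = -0.2439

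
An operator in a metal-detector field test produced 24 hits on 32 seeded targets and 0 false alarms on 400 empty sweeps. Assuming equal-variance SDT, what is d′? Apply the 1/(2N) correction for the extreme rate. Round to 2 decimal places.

d′ = 3.70

The false-alarm rate is 0/400 = 0, so apply the 1/(2N) correction: FA → 1/(2·400) = 0.00125.
z(H) = z(0.75000) = 0.674
z(FA) = z(0.00125) = -3.023
d' = 0.674 − (-3.023) = 3.697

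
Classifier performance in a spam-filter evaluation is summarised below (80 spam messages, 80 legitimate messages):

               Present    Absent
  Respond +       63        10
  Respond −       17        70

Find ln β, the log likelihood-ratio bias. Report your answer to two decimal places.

ln β = 0.34

H = 63/80 = 0.7875
FA = 10/80 = 0.1250
z(H) = z(0.7875) = 0.798
z(FA) = z(0.1250) = -1.150
ln β = −½·[z(H)² − z(FA)²] = −0.5 × (0.637 − 1.323) = 0.343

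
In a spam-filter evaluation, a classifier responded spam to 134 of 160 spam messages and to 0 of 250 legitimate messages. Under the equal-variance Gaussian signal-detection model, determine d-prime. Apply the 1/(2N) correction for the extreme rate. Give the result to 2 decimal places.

d-prime = 3.86

The false-alarm rate is 0/250 = 0, so apply the 1/(2N) correction: FA → 1/(2·250) = 0.00200.
z(H) = z(0.83750) = 0.984
z(FA) = z(0.00200) = -2.878
d' = 0.984 − (-2.878) = 3.862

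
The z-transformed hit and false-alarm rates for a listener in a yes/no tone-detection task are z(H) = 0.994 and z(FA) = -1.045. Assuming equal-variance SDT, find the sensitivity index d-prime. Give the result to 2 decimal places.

d' = z(H) − z(FA) = 0.994 − (-1.045) = 2.039

d-prime = 2.04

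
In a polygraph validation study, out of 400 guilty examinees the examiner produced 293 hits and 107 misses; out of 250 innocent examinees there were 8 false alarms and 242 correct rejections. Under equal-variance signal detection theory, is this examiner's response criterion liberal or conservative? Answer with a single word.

z(H) = 0.620, z(FA) = -1.852
c = −½·(z(H) + z(FA)) = 0.616
c > 0 → conservative criterion (biased toward responding “no”).

conservative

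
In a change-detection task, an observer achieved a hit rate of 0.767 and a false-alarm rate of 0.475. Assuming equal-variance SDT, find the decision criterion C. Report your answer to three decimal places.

C = -0.333

z(H) = z(0.767) = 0.7290
z(FA) = z(0.475) = -0.0627
c = −½·[z(H) + z(FA)] = −0.5 × (0.7290 + (-0.0627)) = -0.33315
c < 0: the observer has a liberal response bias.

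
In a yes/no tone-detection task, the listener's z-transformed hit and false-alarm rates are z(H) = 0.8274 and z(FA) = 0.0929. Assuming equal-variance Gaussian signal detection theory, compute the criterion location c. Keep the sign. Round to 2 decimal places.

c = -0.46

c = −½·[z(H) + z(FA)] = −½·(0.8274 + 0.0929) = -0.46015
c < 0: the listener has a liberal response bias.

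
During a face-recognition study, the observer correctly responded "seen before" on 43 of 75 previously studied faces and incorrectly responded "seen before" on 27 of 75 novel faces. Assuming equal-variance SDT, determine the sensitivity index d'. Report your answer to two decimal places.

d' = 0.54

H = 43/75 = 0.5733
FA = 27/75 = 0.3600
Φ⁻¹(H) = Φ⁻¹(0.5733) = 0.1848
Φ⁻¹(FA) = Φ⁻¹(0.3600) = -0.3585
d' = z(H) − z(FA) = 0.1848 − (-0.3585) = 0.5433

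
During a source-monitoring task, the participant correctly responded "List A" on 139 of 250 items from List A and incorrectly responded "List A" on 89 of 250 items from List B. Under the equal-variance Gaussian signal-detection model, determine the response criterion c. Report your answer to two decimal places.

H = 139/250 = 0.5560
FA = 89/250 = 0.3560
z(H) = z(0.5560) = 0.1408
z(FA) = z(0.3560) = -0.3692
c = −½·[z(H) + z(FA)] = −0.5 × (0.1408 + (-0.3692)) = 0.1142

c = 0.11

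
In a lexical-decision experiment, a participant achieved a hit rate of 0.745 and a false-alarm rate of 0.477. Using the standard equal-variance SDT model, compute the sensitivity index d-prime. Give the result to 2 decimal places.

d-prime = 0.72

z(H) = z(0.745) = 0.659
z(FA) = z(0.477) = -0.058
d' = z(H) − z(FA) = 0.659 − (-0.058) = 0.717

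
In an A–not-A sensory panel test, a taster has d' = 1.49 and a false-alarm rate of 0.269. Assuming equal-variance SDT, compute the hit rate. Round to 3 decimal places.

z(false-alarm rate) = z(0.269) = -0.6158
z(H) = z(FA) + d' = -0.6158 + 1.49 = 0.8742
hit rate = Φ(0.8742) = 0.8090

hit rate = 0.809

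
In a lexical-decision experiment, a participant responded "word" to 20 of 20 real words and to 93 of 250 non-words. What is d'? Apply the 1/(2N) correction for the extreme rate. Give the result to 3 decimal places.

d' = 2.287

The hit rate is 20/20 = 1, so apply the 1/(2N) correction: H → 1 − 1/(2·20) = 0.97500.
z(H) = z(0.97500) = 1.9600
z(FA) = z(0.37200) = -0.3266
d' = 1.9600 − (-0.3266) = 2.2866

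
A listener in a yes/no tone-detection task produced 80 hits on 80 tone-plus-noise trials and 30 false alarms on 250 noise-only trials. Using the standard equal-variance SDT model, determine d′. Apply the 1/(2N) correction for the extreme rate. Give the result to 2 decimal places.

The hit rate is 80/80 = 1, so apply the 1/(2N) correction: H → 1 − 1/(2·80) = 0.99375.
z(H) = z(0.99375) = 2.498
z(FA) = z(0.12000) = -1.175
d' = 2.498 − (-1.175) = 3.673

d′ = 3.67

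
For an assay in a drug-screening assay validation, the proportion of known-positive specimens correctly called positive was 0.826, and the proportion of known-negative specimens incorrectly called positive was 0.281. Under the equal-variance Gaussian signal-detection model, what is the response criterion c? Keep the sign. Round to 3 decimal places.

c = -0.179

z(H) = z(0.826) = 0.9385
z(FA) = z(0.281) = -0.5799
c = −½·[z(H) + z(FA)] = −0.5 × (0.9385 + (-0.5799)) = -0.1793
c < 0: the assay has a liberal response bias.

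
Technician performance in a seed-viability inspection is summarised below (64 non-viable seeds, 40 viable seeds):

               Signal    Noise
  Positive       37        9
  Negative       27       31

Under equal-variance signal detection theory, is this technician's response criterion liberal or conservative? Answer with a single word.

conservative

z(H) = 0.197, z(FA) = -0.755
c = −½·(z(H) + z(FA)) = 0.279
c > 0 → conservative criterion (biased toward responding “no”).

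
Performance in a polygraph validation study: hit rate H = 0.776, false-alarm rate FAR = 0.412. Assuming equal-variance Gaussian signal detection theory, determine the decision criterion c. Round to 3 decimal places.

z(H) = 0.7588
z(FA) = -0.2224
c = −½·[z(H) + z(FA)] = −0.5 × (0.7588 + (-0.2224)) = -0.2682

c = -0.268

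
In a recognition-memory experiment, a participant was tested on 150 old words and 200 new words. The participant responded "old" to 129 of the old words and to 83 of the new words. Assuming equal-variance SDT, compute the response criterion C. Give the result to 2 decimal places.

H = 129/150 = 0.8600
FA = 83/200 = 0.4150
z(0.8600) = 1.080, z(0.4150) = -0.215
c = −½·[z(H) + z(FA)] = −0.5 × (1.080 + (-0.215)) = -0.4325

C = -0.43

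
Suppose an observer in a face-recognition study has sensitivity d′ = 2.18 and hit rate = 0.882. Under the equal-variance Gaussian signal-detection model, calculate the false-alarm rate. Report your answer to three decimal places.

false-alarm rate = 0.160

z(hit rate) = z(0.882) = 1.1850
z(FA) = z(H) − d' = 1.1850 − 2.18 = -0.9950
false-alarm rate = Φ(-0.9950) = 0.1599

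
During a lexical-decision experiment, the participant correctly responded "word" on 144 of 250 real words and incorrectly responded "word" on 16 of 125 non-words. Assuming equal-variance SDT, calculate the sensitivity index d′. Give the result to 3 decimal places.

H = 144/250 = 0.5760
FA = 16/125 = 0.1280
z(H) = z(0.5760) = 0.1917
z(FA) = z(0.1280) = -1.1359
d' = z(H) − z(FA) = 0.1917 − (-1.1359) = 1.3276

d′ = 1.328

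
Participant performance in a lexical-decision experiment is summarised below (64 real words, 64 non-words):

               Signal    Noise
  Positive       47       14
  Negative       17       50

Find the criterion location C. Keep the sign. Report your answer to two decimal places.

H = 47/64 = 0.7344
FA = 14/64 = 0.2188
z(0.7344) = 0.626, z(0.2188) = -0.776
c = −½·[z(H) + z(FA)] = −0.5 × (0.626 + (-0.776)) = 0.075

C = 0.08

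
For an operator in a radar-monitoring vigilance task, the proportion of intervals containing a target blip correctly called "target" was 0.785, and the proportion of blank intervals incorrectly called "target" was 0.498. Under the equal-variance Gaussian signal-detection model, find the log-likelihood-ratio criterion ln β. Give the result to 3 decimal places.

ln β = -0.311

z(H) = 0.7892
z(FA) = -0.0050
ln β = −½·[z(H)² − z(FA)²] = −0.5 × (0.6228 − 0.0000) = -0.3114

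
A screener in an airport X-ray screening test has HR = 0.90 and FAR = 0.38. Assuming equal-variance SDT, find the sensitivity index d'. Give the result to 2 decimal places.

z(0.90) = 1.282, z(0.38) = -0.305
d' = z(H) − z(FA) = 1.282 − (-0.305) = 1.587

d' = 1.59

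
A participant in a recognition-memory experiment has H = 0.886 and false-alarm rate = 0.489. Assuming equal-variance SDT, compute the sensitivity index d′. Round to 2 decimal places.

z(H) = z(0.886) = 1.206
z(FA) = z(0.489) = -0.028
d' = z(H) − z(FA) = 1.206 − (-0.028) = 1.234

d′ = 1.23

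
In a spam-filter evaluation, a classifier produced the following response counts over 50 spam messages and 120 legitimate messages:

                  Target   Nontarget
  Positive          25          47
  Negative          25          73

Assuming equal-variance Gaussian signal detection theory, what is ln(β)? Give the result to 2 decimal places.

ln β = 0.04

H = 25/50 = 0.5000
FA = 47/120 = 0.3917
z(0.5000) = 0.000, z(0.3917) = -0.275
ln β = −½·[z(H)² − z(FA)²] = −0.5 × (0.000 − 0.076) = 0.038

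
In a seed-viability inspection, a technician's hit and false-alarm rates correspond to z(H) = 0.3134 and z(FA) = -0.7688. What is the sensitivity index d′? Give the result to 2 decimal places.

d' = z(H) − z(FA) = 0.3134 − (-0.7688) = 1.0822

d′ = 1.08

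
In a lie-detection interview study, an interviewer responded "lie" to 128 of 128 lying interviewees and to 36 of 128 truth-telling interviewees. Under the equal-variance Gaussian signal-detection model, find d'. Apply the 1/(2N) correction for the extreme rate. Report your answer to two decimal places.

d' = 3.24

The hit rate is 128/128 = 1, so apply the 1/(2N) correction: H → 1 − 1/(2·128) = 0.99609.
z(H) = z(0.99609) = 2.660
z(FA) = z(0.28125) = -0.579
d' = 2.660 − (-0.579) = 3.239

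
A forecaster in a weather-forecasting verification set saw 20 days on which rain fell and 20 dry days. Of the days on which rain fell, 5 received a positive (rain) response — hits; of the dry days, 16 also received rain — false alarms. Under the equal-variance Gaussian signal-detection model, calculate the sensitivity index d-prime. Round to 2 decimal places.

d-prime = -1.52

H = 5/20 = 0.2500
FA = 16/20 = 0.8000
z(0.2500) = -0.674, z(0.8000) = 0.842
d' = z(H) − z(FA) = -0.674 − 0.842 = -1.516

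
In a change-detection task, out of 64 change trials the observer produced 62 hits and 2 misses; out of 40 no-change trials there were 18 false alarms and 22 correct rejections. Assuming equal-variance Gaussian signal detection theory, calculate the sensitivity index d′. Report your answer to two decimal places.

H = 62/64 = 0.9688
FA = 18/40 = 0.4500
z(0.9688) = 1.8634, z(0.4500) = -0.1257
d' = z(H) − z(FA) = 1.8634 − (-0.1257) = 1.9891

d′ = 1.99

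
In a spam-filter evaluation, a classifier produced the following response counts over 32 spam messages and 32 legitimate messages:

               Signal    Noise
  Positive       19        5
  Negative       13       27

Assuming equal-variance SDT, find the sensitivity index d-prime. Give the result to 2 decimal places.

H = 19/32 = 0.5938
FA = 5/32 = 0.1562
z(0.5938) = 0.2373, z(0.1562) = -1.0102
d' = z(H) − z(FA) = 0.2373 − (-1.0102) = 1.2475

d-prime = 1.25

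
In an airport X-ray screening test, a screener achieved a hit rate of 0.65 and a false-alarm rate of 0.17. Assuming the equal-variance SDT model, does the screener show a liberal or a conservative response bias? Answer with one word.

z(H) = 0.385, z(FA) = -0.954
c = −½·(z(H) + z(FA)) = 0.2845
c > 0 → conservative criterion (biased toward responding “no”).

conservative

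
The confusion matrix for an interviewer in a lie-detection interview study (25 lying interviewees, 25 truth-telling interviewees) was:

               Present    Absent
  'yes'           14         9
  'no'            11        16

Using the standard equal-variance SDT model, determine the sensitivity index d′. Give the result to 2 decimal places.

d′ = 0.51

H = 14/25 = 0.5600
FA = 9/25 = 0.3600
z(H) = z(0.5600) = 0.1510
z(FA) = z(0.3600) = -0.3585
d' = z(H) − z(FA) = 0.1510 − (-0.3585) = 0.5095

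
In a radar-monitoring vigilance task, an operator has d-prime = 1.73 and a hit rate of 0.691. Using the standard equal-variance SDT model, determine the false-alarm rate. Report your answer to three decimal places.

z(hit rate) = z(0.691) = 0.4987
z(FA) = z(H) − d' = 0.4987 − 1.73 = -1.2313
false-alarm rate = Φ(-1.2313) = 0.1091

false-alarm rate = 0.109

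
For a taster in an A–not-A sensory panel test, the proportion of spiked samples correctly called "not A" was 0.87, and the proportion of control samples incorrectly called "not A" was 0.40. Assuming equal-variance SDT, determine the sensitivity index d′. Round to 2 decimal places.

d′ = 1.38

z(H) = z(0.87) = 1.1264
z(FA) = z(0.40) = -0.2533
d' = z(H) − z(FA) = 1.1264 − (-0.2533) = 1.3797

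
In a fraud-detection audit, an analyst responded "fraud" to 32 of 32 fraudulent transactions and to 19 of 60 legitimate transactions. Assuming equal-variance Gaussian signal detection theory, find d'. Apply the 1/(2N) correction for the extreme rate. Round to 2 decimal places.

The hit rate is 32/32 = 1, so apply the 1/(2N) correction: H → 1 − 1/(2·32) = 0.98438.
z(H) = z(0.98438) = 2.154
z(FA) = z(0.31667) = -0.477
d' = 2.154 − (-0.477) = 2.631

d' = 2.63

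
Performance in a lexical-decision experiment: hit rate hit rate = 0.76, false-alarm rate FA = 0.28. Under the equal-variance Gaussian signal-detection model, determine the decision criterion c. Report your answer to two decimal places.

c = -0.06

z(H) = 0.7063
z(FA) = -0.5828
c = −½·[z(H) + z(FA)] = −0.5 × (0.7063 + (-0.5828)) = -0.06175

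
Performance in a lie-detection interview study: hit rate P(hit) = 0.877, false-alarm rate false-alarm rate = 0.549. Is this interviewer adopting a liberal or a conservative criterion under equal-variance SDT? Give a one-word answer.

z(H) = 1.160, z(FA) = 0.123
c = −½·(z(H) + z(FA)) = -0.6415
c < 0 → liberal criterion (biased toward responding “yes”).

liberal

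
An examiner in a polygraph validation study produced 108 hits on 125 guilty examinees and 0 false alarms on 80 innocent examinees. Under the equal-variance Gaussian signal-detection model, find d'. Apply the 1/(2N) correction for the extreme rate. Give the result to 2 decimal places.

The false-alarm rate is 0/80 = 0, so apply the 1/(2N) correction: FA → 1/(2·80) = 0.00625.
z(H) = z(0.86400) = 1.098
z(FA) = z(0.00625) = -2.498
d' = 1.098 − (-2.498) = 3.596

d' = 3.60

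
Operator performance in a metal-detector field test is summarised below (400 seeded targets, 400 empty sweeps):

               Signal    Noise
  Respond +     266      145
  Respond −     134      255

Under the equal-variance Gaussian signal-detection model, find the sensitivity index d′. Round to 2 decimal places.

H = 266/400 = 0.6650
FA = 145/400 = 0.3625
Φ⁻¹(H) = 0.426
Φ⁻¹(FA) = -0.352
d' = z(H) − z(FA) = 0.426 − (-0.352) = 0.778

d′ = 0.78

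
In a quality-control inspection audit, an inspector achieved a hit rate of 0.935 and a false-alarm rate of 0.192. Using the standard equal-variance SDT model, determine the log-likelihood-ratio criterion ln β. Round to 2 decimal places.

ln β = -0.77

z(0.935) = 1.514, z(0.192) = -0.871
ln β = −½·[z(H)² − z(FA)²] = −0.5 × (2.292 − 0.759) = -0.7665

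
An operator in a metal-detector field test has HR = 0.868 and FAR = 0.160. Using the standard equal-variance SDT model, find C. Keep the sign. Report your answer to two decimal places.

Φ⁻¹(H) = 1.117
Φ⁻¹(FA) = -0.994
c = −½·[z(H) + z(FA)] = −0.5 × (1.117 + (-0.994)) = -0.0615

C = -0.06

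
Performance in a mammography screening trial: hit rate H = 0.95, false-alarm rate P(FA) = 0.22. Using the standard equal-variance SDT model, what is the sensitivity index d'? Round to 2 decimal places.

z(0.95) = 1.6449, z(0.22) = -0.7722
d' = z(H) − z(FA) = 1.6449 − (-0.7722) = 2.4171

d' = 2.42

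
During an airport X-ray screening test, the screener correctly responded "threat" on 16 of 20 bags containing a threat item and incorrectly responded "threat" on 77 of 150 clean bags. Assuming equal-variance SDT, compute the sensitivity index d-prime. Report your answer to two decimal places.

d-prime = 0.81

H = 16/20 = 0.8000
FA = 77/150 = 0.5133
z(H) = 0.842
z(FA) = 0.033
d' = z(H) − z(FA) = 0.842 − 0.033 = 0.809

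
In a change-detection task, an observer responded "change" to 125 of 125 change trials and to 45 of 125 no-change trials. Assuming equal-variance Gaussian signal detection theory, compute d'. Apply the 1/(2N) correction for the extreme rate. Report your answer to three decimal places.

The hit rate is 125/125 = 1, so apply the 1/(2N) correction: H → 1 − 1/(2·125) = 0.99600.
z(H) = z(0.99600) = 2.6521
z(FA) = z(0.36000) = -0.3585
d' = 2.6521 − (-0.3585) = 3.0106

d' = 3.011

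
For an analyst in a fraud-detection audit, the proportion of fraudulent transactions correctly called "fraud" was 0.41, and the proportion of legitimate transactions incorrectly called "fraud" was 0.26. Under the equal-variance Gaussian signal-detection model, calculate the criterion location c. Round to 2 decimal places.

c = 0.44

z(H) = z(0.41) = -0.228
z(FA) = z(0.26) = -0.643
c = −½·[z(H) + z(FA)] = −0.5 × (-0.228 + (-0.643)) = 0.4355
c > 0: the analyst has a conservative response bias.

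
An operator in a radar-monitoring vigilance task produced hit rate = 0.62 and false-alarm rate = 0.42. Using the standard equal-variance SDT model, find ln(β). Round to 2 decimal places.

z(0.62) = 0.305, z(0.42) = -0.202
ln β = −½·[z(H)² − z(FA)²] = −0.5 × (0.093 − 0.041) = -0.026

ln β = -0.03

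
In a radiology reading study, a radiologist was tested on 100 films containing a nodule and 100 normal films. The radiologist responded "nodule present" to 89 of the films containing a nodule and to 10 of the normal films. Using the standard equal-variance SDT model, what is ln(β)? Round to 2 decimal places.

ln β = 0.07

H = 89/100 = 0.8900
FA = 10/100 = 0.1000
z(H) = z(0.8900) = 1.227
z(FA) = z(0.1000) = -1.282
ln β = −½·[z(H)² − z(FA)²] = −0.5 × (1.506 − 1.644) = 0.069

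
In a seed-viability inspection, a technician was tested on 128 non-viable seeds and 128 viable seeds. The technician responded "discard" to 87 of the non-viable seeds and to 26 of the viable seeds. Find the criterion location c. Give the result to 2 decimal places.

c = 0.18

H = 87/128 = 0.6797
FA = 26/128 = 0.2031
z(H) = z(0.6797) = 0.4669
z(FA) = z(0.2031) = -0.8306
c = −½·[z(H) + z(FA)] = −0.5 × (0.4669 + (-0.8306)) = 0.18185
c > 0: the technician has a conservative response bias.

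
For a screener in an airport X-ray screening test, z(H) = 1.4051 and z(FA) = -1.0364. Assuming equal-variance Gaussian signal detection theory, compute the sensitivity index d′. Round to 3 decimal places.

d′ = 2.442

d' = z(H) − z(FA) = 1.4051 − (-1.0364) = 2.4415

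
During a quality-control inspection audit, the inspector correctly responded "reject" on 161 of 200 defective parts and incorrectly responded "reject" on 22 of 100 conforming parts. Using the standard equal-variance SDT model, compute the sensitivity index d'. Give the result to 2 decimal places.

H = 161/200 = 0.8050
FA = 22/100 = 0.2200
Φ⁻¹(H) = 0.860
Φ⁻¹(FA) = -0.772
d' = z(H) − z(FA) = 0.860 − (-0.772) = 1.632

d' = 1.63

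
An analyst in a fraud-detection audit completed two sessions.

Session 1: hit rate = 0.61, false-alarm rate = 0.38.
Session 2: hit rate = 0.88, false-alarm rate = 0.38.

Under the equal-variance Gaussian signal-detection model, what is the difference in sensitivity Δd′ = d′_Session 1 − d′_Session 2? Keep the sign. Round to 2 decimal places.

Session 1: z(0.61) = 0.279, z(0.38) = -0.305, d' = 0.584
Session 2: z(0.88) = 1.175, z(0.38) = -0.305, d' = 1.480
Δd' = d'_Session 1 − d'_Session 2 = 0.584 − 1.480 = -0.896
Session 2 has the higher sensitivity.

Δd′ = -0.90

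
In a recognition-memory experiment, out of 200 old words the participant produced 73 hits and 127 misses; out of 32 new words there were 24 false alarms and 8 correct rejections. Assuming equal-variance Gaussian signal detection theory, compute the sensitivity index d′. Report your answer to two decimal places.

H = 73/200 = 0.3650
FA = 24/32 = 0.7500
Φ⁻¹(H) = -0.3451
Φ⁻¹(FA) = 0.6745
d' = z(H) − z(FA) = -0.3451 − 0.6745 = -1.0196

d′ = -1.02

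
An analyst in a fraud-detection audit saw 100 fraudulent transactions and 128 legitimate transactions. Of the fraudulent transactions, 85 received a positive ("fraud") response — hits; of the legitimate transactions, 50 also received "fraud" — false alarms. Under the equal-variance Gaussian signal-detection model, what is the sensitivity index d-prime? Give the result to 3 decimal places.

d-prime = 1.314

H = 85/100 = 0.8500
FA = 50/128 = 0.3906
z(H) = z(0.8500) = 1.0364
z(FA) = z(0.3906) = -0.2778
d' = z(H) − z(FA) = 1.0364 − (-0.2778) = 1.3142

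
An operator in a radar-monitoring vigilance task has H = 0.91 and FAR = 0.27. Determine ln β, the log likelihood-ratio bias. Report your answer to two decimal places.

z(H) = 1.341
z(FA) = -0.613
ln β = −½·[z(H)² − z(FA)²] = −0.5 × (1.798 − 0.376) = -0.711

ln β = -0.71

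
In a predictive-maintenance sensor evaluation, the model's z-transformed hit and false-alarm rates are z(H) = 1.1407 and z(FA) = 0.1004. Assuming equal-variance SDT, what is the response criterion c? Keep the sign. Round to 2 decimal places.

c = −½·[z(H) + z(FA)] = −½·(1.1407 + 0.1004) = -0.62055
c < 0: the model has a liberal response bias.

c = -0.62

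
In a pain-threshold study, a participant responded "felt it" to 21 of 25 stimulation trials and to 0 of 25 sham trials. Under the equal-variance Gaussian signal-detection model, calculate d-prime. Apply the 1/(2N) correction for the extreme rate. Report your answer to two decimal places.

d-prime = 3.05

The false-alarm rate is 0/25 = 0, so apply the 1/(2N) correction: FA → 1/(2·25) = 0.02000.
z(H) = z(0.84000) = 0.994
z(FA) = z(0.02000) = -2.054
d' = 0.994 − (-2.054) = 3.048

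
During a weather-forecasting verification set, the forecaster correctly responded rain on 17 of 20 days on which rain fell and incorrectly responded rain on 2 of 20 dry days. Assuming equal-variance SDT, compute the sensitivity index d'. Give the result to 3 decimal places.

H = 17/20 = 0.8500
FA = 2/20 = 0.1000
Φ⁻¹(0.8500) = 1.0364, Φ⁻¹(0.1000) = -1.2816
d' = z(H) − z(FA) = 1.0364 − (-1.2816) = 2.3180

d' = 2.318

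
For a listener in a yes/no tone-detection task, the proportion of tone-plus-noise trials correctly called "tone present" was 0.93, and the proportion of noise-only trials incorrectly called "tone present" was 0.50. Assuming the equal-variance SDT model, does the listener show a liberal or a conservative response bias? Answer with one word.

z(H) = 1.476, z(FA) = 0.000
c = −½·(z(H) + z(FA)) = -0.738
c < 0 → liberal criterion (biased toward responding “yes”).

liberal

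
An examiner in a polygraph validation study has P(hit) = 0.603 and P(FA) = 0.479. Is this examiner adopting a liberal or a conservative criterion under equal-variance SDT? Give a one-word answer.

z(H) = 0.261, z(FA) = -0.053
c = −½·(z(H) + z(FA)) = -0.104
c < 0 → liberal criterion (biased toward responding “yes”).

liberal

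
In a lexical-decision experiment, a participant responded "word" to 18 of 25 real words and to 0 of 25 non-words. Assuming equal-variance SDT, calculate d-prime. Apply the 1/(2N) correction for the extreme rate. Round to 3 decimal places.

The false-alarm rate is 0/25 = 0, so apply the 1/(2N) correction: FA → 1/(2·25) = 0.02000.
z(H) = z(0.72000) = 0.5828
z(FA) = z(0.02000) = -2.0537
d' = 0.5828 − (-2.0537) = 2.6365

d-prime = 2.637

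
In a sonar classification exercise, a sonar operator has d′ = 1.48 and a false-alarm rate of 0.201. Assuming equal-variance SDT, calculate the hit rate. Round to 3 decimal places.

hit rate = 0.740

z(false-alarm rate) = z(0.201) = -0.8381
z(H) = z(FA) + d' = -0.8381 + 1.48 = 0.6419
hit rate = Φ(0.6419) = 0.7395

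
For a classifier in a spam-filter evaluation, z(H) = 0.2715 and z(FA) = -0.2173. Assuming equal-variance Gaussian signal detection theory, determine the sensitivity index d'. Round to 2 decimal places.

d' = 0.49

d' = z(H) − z(FA) = 0.2715 − (-0.2173) = 0.4888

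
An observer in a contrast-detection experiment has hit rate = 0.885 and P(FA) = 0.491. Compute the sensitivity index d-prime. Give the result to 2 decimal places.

Φ⁻¹(H) = Φ⁻¹(0.885) = 1.200
Φ⁻¹(FA) = Φ⁻¹(0.491) = -0.023
d' = z(H) − z(FA) = 1.200 − (-0.023) = 1.223

d-prime = 1.22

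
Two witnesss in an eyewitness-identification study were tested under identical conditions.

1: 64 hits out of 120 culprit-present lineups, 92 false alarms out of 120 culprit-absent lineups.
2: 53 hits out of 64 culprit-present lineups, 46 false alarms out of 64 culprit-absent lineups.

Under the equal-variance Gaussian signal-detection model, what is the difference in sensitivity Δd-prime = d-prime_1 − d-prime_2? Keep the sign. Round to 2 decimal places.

1: z(0.5333) = 0.084, z(0.7667) = 0.728, d' = -0.644
2: z(0.8281) = 0.947, z(0.7188) = 0.579, d' = 0.368
Δd' = d'_1 − d'_2 = -0.644 − 0.368 = -1.012
2 has the higher sensitivity.

Δd-prime = -1.01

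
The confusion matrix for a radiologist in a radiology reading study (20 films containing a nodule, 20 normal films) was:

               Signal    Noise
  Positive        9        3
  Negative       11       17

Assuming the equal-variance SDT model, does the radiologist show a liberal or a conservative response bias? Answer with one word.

conservative

z(H) = -0.126, z(FA) = -1.036
c = −½·(z(H) + z(FA)) = 0.581
c > 0 → conservative criterion (biased toward responding “no”).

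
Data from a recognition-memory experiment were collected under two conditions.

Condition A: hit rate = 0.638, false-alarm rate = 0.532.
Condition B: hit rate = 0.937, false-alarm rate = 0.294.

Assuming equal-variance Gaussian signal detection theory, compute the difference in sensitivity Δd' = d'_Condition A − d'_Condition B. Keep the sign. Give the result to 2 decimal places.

Δd' = -1.80

Condition A: z(0.638) = 0.353, z(0.532) = 0.080, d' = 0.273
Condition B: z(0.937) = 1.530, z(0.294) = -0.542, d' = 2.072
Δd' = d'_Condition A − d'_Condition B = 0.273 − 2.072 = -1.799
Condition B has the higher sensitivity.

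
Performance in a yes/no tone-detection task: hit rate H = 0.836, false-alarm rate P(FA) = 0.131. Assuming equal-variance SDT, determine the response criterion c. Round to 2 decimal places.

c = 0.07

Φ⁻¹(H) = 0.978
Φ⁻¹(FA) = -1.122
c = −½·[z(H) + z(FA)] = −0.5 × (0.978 + (-1.122)) = 0.072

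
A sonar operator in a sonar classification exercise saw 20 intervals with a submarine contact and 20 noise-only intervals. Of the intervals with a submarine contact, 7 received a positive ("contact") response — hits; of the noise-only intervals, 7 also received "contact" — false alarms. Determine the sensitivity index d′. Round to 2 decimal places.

H = 7/20 = 0.3500
FA = 7/20 = 0.3500
z(0.3500) = -0.3853, z(0.3500) = -0.3853
d' = z(H) − z(FA) = -0.3853 − (-0.3853) = 0.0000

d′ = 0.00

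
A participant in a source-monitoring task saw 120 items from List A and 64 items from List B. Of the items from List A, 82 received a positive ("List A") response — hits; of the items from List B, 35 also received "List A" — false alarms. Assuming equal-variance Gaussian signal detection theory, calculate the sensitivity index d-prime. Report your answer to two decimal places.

d-prime = 0.36

H = 82/120 = 0.6833
FA = 35/64 = 0.5469
z(H) = 0.4769
z(FA) = 0.1178
d' = z(H) − z(FA) = 0.4769 − 0.1178 = 0.3591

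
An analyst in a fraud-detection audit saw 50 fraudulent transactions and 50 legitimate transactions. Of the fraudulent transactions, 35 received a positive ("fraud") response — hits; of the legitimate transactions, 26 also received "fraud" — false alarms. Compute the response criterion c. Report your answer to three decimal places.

c = -0.287

H = 35/50 = 0.7000
FA = 26/50 = 0.5200
Φ⁻¹(H) = 0.5244
Φ⁻¹(FA) = 0.0502
c = −½·[z(H) + z(FA)] = −0.5 × (0.5244 + 0.0502) = -0.2873
c < 0: the analyst has a liberal response bias.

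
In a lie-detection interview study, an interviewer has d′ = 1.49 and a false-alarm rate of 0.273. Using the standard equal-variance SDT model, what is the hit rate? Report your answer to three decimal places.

z(false-alarm rate) = z(0.273) = -0.6038
z(H) = z(FA) + d' = -0.6038 + 1.49 = 0.8862
hit rate = Φ(0.8862) = 0.8122

hit rate = 0.812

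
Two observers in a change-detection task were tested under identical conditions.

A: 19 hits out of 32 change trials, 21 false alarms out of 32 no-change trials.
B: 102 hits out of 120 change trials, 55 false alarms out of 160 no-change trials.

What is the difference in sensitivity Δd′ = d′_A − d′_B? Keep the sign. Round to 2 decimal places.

A: z(0.5938) = 0.237, z(0.6562) = 0.402, d' = -0.165
B: z(0.8500) = 1.036, z(0.3438) = -0.402, d' = 1.438
Δd' = d'_A − d'_B = -0.165 − 1.438 = -1.603
B has the higher sensitivity.

Δd′ = -1.60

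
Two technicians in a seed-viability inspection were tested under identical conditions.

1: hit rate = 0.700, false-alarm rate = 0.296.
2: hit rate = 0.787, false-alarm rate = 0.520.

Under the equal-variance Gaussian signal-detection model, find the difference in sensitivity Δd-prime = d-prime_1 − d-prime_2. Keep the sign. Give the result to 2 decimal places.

Δd-prime = 0.31

1: z(0.700) = 0.524, z(0.296) = -0.536, d' = 1.060
2: z(0.787) = 0.796, z(0.520) = 0.050, d' = 0.746
Δd' = d'_1 − d'_2 = 1.060 − 0.746 = 0.314
1 has the higher sensitivity.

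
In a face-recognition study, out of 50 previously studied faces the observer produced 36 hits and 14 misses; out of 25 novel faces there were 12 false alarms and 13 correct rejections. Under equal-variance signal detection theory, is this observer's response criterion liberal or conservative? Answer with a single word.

z(H) = 0.583, z(FA) = -0.050
c = −½·(z(H) + z(FA)) = -0.2665
c < 0 → liberal criterion (biased toward responding “yes”).

liberal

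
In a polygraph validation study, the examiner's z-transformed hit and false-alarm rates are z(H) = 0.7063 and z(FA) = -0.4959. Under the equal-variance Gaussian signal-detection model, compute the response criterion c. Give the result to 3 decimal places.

c = -0.105

c = −½·[z(H) + z(FA)] = −½·(0.7063 + (-0.4959)) = -0.1052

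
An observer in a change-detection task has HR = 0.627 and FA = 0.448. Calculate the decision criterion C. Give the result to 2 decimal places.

Φ⁻¹(0.627) = 0.324, Φ⁻¹(0.448) = -0.131
c = −½·[z(H) + z(FA)] = −0.5 × (0.324 + (-0.131)) = -0.0965

C = -0.10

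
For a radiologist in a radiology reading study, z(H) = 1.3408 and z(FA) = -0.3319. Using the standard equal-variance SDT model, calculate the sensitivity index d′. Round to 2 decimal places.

d' = z(H) − z(FA) = 1.3408 − (-0.3319) = 1.6727

d′ = 1.67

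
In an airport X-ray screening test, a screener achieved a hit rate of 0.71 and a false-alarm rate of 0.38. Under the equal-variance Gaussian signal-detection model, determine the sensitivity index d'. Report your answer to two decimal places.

z(H) = 0.553
z(FA) = -0.305
d' = z(H) − z(FA) = 0.553 − (-0.305) = 0.858

d' = 0.86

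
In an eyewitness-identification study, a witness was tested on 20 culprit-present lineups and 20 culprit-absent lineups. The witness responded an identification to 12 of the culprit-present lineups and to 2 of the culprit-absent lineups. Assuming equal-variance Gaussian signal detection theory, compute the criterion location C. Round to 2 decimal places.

C = 0.51

H = 12/20 = 0.6000
FA = 2/20 = 0.1000
z(0.6000) = 0.2533, z(0.1000) = -1.2816
c = −½·[z(H) + z(FA)] = −0.5 × (0.2533 + (-1.2816)) = 0.51415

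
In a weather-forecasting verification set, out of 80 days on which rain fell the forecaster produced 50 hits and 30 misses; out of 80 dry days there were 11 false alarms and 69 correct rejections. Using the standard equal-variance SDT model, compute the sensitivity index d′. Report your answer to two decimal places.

H = 50/80 = 0.6250
FA = 11/80 = 0.1375
Φ⁻¹(0.6250) = 0.3186, Φ⁻¹(0.1375) = -1.0916
d' = z(H) − z(FA) = 0.3186 − (-1.0916) = 1.4102

d′ = 1.41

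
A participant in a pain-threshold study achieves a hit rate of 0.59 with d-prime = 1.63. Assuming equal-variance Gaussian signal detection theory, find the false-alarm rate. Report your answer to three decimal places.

z(hit rate) = z(0.59) = 0.2275
z(FA) = z(H) − d' = 0.2275 − 1.63 = -1.4025
false-alarm rate = Φ(-1.4025) = 0.0804

false-alarm rate = 0.080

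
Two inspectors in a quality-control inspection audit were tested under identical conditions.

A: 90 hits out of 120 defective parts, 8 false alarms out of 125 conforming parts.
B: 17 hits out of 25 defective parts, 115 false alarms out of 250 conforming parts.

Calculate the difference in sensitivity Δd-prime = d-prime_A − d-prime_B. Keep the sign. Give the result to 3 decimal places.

A: z(0.7500) = 0.6745, z(0.0640) = -1.5220, d' = 2.1965
B: z(0.6800) = 0.4677, z(0.4600) = -0.1004, d' = 0.5681
Δd' = d'_A − d'_B = 2.1965 − 0.5681 = 1.6284
A has the higher sensitivity.

Δd-prime = 1.628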